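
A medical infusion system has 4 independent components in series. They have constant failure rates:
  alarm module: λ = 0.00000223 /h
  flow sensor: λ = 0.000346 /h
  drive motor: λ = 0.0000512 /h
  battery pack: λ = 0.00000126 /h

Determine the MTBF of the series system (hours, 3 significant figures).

2500

Series of exponential components: λ_sys = Σ λ_i
λ_sys = 0.00000223 + 0.000346 + 0.0000512 + 0.00000126 = 4.0069e-04 /h
MTBF = 1 / λ_sys = 2500 h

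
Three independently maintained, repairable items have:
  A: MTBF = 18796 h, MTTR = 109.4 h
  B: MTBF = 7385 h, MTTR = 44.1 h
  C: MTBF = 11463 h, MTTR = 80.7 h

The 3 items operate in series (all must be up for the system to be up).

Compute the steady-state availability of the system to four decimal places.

0.9814

A(A) = MTBF/(MTBF+MTTR) = 18796/(18796+109.4) = 0.994213
A(B) = MTBF/(MTBF+MTTR) = 7385/(7385+44.1) = 0.994064
A(C) = MTBF/(MTBF+MTTR) = 11463/(11463+80.7) = 0.993009
Series availability: 0.994213 × 0.994064 × 0.993009 = 0.9814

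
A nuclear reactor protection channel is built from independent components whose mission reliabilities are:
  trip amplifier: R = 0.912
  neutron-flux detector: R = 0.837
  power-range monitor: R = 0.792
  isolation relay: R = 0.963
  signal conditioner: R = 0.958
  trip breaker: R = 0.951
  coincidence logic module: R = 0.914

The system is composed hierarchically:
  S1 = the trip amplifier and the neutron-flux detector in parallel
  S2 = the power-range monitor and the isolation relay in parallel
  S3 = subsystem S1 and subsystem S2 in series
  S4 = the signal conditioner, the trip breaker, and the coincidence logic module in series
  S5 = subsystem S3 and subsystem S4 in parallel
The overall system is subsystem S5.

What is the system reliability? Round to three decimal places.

0.996

Parallel (trip amplifier and neutron-flux detector): 1 − (1 − 0.91200)(1 − 0.83700) = 0.98566
Parallel (power-range monitor and isolation relay): 1 − (1 − 0.79200)(1 − 0.96300) = 0.99230
Series ([0.98566] and [0.99230]): 0.98566 × 0.99230 = 0.97807
Series (signal conditioner, trip breaker, and coincidence logic module): 0.95800 × 0.95100 × 0.91400 = 0.83271
Parallel ([0.97807] and [0.83271]): 1 − (1 − 0.97807)(1 − 0.83271) = 0.996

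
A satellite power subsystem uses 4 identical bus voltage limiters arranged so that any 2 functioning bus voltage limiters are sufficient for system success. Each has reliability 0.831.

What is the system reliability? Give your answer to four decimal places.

0.9831

R = Σ_{i=2}^{4} C(4,i) p^i (1−p)^{4−i} with p = 0.831
C(4,2)·0.831^2·0.169^2 = 0.118339
C(4,3)·0.831^3·0.169^1 = 0.387927
C(4,4)·0.831^4·0.169^0 = 0.476874
Sum = 0.9831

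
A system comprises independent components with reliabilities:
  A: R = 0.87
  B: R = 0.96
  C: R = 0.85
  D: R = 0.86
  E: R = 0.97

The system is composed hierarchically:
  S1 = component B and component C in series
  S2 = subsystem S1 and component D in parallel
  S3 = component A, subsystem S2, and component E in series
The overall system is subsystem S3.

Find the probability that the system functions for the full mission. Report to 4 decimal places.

Series (B and C): 0.960000 × 0.850000 = 0.816000
Parallel ([0.816000] and D): 1 − (1 − 0.816000)(1 − 0.860000) = 0.974240
Series (A, [0.974240], and E): 0.870000 × 0.974240 × 0.970000 = 0.8222

0.8222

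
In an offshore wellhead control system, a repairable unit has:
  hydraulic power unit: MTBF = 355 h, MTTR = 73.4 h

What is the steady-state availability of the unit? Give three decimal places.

0.829

A(hydraulic power unit) = MTBF/(MTBF+MTTR) = 355/(355+73.4) = 0.829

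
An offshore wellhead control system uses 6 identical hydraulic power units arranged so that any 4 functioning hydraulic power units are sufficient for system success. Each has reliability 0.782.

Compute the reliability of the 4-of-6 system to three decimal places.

R = Σ_{i=4}^{6} C(6,i) p^i (1−p)^{6−i} with p = 0.782
C(6,4)·0.782^4·0.218^2 = 0.26658
C(6,5)·0.782^5·0.218^1 = 0.38251
C(6,6)·0.782^6·0.218^0 = 0.22869
Sum = 0.878

0.878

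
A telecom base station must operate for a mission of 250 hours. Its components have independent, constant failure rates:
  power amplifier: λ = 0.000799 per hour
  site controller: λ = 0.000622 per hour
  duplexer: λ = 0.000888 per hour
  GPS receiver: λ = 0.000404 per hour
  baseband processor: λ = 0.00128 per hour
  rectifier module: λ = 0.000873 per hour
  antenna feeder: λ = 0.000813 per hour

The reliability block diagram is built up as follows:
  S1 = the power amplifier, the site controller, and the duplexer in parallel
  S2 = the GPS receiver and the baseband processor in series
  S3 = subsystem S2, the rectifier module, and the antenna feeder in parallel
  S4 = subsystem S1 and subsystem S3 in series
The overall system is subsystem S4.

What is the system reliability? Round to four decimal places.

0.9825

R(power amplifier) = exp(−0.000799 × 250) = 0.818935
R(site controller) = exp(−0.000622 × 250) = 0.855987
R(duplexer) = exp(−0.000888 × 250) = 0.800915
R(GPS receiver) = exp(−0.000404 × 250) = 0.903933
R(baseband processor) = exp(−0.00128 × 250) = 0.726149
R(rectifier module) = exp(−0.000873 × 250) = 0.803924
R(antenna feeder) = exp(−0.000813 × 250) = 0.816074
Parallel (power amplifier, site controller, and duplexer): 1 − (1 − 0.818935)(1 − 0.855987)(1 − 0.800915) = 0.994809
Series (GPS receiver and baseband processor): 0.903933 × 0.726149 = 0.656390
Parallel ([0.656390], rectifier module, and antenna feeder): 1 − (1 − 0.656390)(1 − 0.803924)(1 − 0.816074) = 0.987608
Series ([0.994809] and [0.987608]): 0.994809 × 0.987608 = 0.9825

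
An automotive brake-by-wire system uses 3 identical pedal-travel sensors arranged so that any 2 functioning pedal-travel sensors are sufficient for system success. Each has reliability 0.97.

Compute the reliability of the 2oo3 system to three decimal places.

R = Σ_{i=2}^{3} C(3,i) p^i (1−p)^{3−i} with p = 0.97
C(3,2)·0.97^2·0.03^1 = 0.08468
C(3,3)·0.97^3·0.03^0 = 0.91267
Sum = 0.997

0.997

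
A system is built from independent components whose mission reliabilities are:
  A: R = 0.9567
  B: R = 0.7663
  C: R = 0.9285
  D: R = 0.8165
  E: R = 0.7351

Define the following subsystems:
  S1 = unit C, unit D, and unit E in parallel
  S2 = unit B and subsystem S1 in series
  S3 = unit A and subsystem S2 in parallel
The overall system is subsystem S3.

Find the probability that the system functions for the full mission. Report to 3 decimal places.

Parallel (C, D, and E): 1 − (1 − 0.92850)(1 − 0.81650)(1 − 0.73510) = 0.99652
Series (B and [0.99652]): 0.76630 × 0.99652 = 0.76363
Parallel (A and [0.76363]): 1 − (1 − 0.95670)(1 − 0.76363) = 0.990

0.990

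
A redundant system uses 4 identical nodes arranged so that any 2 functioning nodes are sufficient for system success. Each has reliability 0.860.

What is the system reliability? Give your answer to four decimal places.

R = Σ_{i=2}^{4} C(4,i) p^i (1−p)^{4−i} with p = 0.860
C(4,2)·0.860^2·0.140^2 = 0.086977
C(4,3)·0.860^3·0.140^1 = 0.356191
C(4,4)·0.860^4·0.140^0 = 0.547008
Sum = 0.9902

0.9902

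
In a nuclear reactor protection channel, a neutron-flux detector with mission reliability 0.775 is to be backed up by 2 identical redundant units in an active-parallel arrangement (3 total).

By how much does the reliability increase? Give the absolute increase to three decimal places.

0.214

R_before = 0.775
R_after = 1 − (1 − 0.775)^3 = 0.989
ΔR = 0.989 − 0.775 = 0.214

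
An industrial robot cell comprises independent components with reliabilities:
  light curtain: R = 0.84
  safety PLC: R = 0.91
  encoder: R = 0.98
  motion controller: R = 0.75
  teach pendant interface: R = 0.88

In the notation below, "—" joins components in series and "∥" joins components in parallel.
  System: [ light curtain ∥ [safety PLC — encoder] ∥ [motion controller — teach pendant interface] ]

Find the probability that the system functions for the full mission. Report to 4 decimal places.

0.9941

Series (safety PLC and encoder): 0.910000 × 0.980000 = 0.891800
Series (motion controller and teach pendant interface): 0.750000 × 0.880000 = 0.660000
Parallel (light curtain, [0.891800], and [0.660000]): 1 − (1 − 0.840000)(1 − 0.891800)(1 − 0.660000) = 0.9941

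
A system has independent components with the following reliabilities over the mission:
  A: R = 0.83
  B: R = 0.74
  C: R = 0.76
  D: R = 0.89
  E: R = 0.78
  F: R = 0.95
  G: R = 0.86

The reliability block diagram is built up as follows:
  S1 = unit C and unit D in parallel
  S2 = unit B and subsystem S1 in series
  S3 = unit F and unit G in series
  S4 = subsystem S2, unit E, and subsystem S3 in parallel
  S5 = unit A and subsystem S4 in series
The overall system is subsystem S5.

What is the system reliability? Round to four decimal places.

0.8207

Parallel (C and D): 1 − (1 − 0.760000)(1 − 0.890000) = 0.973600
Series (B and [0.973600]): 0.740000 × 0.973600 = 0.720464
Series (F and G): 0.950000 × 0.860000 = 0.817000
Parallel ([0.720464], E, and [0.817000]): 1 − (1 − 0.720464)(1 − 0.780000)(1 − 0.817000) = 0.988746
Series (A and [0.988746]): 0.830000 × 0.988746 = 0.8207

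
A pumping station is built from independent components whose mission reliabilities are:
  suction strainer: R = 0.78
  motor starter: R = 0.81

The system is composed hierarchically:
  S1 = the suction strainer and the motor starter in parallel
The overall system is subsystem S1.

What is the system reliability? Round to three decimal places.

Parallel (suction strainer and motor starter): 1 − (1 − 0.78000)(1 − 0.81000) = 0.958

0.958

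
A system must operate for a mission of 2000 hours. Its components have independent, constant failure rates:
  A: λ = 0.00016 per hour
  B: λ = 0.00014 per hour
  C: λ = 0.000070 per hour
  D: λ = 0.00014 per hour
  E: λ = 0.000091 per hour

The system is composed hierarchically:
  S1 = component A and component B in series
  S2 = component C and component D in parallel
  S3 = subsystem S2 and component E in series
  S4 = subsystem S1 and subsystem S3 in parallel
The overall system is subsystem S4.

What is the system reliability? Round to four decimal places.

R(A) = exp(−0.00016 × 2000) = 0.726149
R(B) = exp(−0.00014 × 2000) = 0.755784
R(C) = exp(−0.000070 × 2000) = 0.869358
R(D) = exp(−0.00014 × 2000) = 0.755784
R(E) = exp(−0.000091 × 2000) = 0.833601
Series (A and B): 0.726149 × 0.755784 = 0.548812
Parallel (C and D): 1 − (1 − 0.869358)(1 − 0.755784) = 0.968095
Series ([0.968095] and E): 0.968095 × 0.833601 = 0.807005
Parallel ([0.548812] and [0.807005]): 1 − (1 − 0.548812)(1 − 0.807005) = 0.9129

0.9129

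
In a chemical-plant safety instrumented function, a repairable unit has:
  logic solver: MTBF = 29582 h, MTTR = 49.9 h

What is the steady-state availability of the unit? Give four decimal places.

A(logic solver) = MTBF/(MTBF+MTTR) = 29582/(29582+49.9) = 0.9983

0.9983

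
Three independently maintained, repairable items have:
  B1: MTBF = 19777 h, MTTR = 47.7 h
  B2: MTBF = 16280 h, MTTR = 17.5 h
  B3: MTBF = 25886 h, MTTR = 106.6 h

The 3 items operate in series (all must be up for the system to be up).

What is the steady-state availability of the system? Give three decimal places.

A(B1) = MTBF/(MTBF+MTTR) = 19777/(19777+47.7) = 0.997594
A(B2) = MTBF/(MTBF+MTTR) = 16280/(16280+17.5) = 0.998926
A(B3) = MTBF/(MTBF+MTTR) = 25886/(25886+106.6) = 0.995899
Series availability: 0.997594 × 0.998926 × 0.995899 = 0.992

0.992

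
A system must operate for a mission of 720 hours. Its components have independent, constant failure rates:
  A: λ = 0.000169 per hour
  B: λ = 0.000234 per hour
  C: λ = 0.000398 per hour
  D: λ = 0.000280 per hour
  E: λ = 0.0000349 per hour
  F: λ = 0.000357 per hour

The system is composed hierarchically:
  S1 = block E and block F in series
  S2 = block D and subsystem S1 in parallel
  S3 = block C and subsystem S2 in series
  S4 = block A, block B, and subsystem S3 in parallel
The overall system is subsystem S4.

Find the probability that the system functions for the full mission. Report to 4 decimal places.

R(A) = exp(−0.000169 × 720) = 0.885432
R(B) = exp(−0.000234 × 720) = 0.844948
R(C) = exp(−0.000398 × 720) = 0.750842
R(D) = exp(−0.000280 × 720) = 0.817422
R(E) = exp(−0.0000349 × 720) = 0.975185
R(F) = exp(−0.000357 × 720) = 0.773337
Series (E and F): 0.975185 × 0.773337 = 0.754147
Parallel (D and [0.754147]): 1 − (1 − 0.817422)(1 − 0.754147) = 0.955113
Series (C and [0.955113]): 0.750842 × 0.955113 = 0.717139
Parallel (A, B, and [0.717139]): 1 − (1 − 0.885432)(1 − 0.844948)(1 − 0.717139) = 0.9950

0.9950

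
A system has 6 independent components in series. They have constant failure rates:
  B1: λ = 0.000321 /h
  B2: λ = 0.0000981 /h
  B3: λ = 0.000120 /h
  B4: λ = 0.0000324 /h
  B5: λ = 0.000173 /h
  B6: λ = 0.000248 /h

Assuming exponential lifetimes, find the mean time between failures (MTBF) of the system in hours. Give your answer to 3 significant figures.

Series of exponential components: λ_sys = Σ λ_i
λ_sys = 0.000321 + 0.0000981 + 0.000120 + 0.0000324 + 0.000173 + 0.000248 = 9.9250e-04 /h
MTBF = 1 / λ_sys = 1010 h

1010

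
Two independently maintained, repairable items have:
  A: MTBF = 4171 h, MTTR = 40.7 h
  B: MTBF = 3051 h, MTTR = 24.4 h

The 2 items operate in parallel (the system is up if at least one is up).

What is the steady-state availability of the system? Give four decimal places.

A(A) = MTBF/(MTBF+MTTR) = 4171/(4171+40.7) = 0.990336
A(B) = MTBF/(MTBF+MTTR) = 3051/(3051+24.4) = 0.992066
Parallel availability: 1 − (1 − 0.990336)(1 − 0.992066) = 0.9999

0.9999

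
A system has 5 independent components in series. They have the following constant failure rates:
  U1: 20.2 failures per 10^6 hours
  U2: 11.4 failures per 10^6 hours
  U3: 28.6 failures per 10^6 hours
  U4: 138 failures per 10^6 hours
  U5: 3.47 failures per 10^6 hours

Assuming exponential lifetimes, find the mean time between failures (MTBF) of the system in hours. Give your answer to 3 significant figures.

4960

Series of exponential components: λ_sys = Σ λ_i
λ_sys = 0.0000202 + 0.0000114 + 0.0000286 + 0.000138 + 0.00000347 = 2.0167e-04 /h
MTBF = 1 / λ_sys = 4960 h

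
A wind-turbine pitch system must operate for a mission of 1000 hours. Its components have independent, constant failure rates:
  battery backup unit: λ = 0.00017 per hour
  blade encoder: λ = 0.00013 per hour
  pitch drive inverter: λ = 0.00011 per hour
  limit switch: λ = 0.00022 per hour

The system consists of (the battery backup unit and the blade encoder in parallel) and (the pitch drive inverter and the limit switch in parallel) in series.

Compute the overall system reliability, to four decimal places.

0.9608

R(battery backup unit) = exp(−0.00017 × 1000) = 0.843665
R(blade encoder) = exp(−0.00013 × 1000) = 0.878095
R(pitch drive inverter) = exp(−0.00011 × 1000) = 0.895834
R(limit switch) = exp(−0.00022 × 1000) = 0.802519
Parallel (battery backup unit and blade encoder): 1 − (1 − 0.843665)(1 − 0.878095) = 0.980942
Parallel (pitch drive inverter and limit switch): 1 − (1 − 0.895834)(1 − 0.802519) = 0.979429
Series ([0.980942] and [0.979429]): 0.980942 × 0.979429 = 0.9608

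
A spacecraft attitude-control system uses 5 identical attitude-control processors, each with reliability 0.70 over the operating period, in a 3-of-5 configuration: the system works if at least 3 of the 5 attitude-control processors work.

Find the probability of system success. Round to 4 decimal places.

R = Σ_{i=3}^{5} C(5,i) p^i (1−p)^{5−i} with p = 0.70
C(5,3)·0.70^3·0.30^2 = 0.308700
C(5,4)·0.70^4·0.30^1 = 0.360150
C(5,5)·0.70^5·0.30^0 = 0.168070
Sum = 0.8369

0.8369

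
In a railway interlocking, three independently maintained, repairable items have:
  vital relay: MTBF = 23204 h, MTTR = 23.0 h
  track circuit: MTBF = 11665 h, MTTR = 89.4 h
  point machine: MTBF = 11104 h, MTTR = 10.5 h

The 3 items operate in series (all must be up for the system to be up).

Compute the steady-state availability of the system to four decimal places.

0.9905

A(vital relay) = MTBF/(MTBF+MTTR) = 23204/(23204+23.0) = 0.999010
A(track circuit) = MTBF/(MTBF+MTTR) = 11665/(11665+89.4) = 0.992394
A(point machine) = MTBF/(MTBF+MTTR) = 11104/(11104+10.5) = 0.999055
Series availability: 0.999010 × 0.992394 × 0.999055 = 0.9905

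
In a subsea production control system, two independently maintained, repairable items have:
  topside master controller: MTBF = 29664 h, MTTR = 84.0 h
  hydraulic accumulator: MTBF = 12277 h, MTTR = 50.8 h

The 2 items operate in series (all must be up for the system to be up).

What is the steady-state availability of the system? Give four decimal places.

A(topside master controller) = MTBF/(MTBF+MTTR) = 29664/(29664+84.0) = 0.997176
A(hydraulic accumulator) = MTBF/(MTBF+MTTR) = 12277/(12277+50.8) = 0.995879
Series availability: 0.997176 × 0.995879 = 0.9931

0.9931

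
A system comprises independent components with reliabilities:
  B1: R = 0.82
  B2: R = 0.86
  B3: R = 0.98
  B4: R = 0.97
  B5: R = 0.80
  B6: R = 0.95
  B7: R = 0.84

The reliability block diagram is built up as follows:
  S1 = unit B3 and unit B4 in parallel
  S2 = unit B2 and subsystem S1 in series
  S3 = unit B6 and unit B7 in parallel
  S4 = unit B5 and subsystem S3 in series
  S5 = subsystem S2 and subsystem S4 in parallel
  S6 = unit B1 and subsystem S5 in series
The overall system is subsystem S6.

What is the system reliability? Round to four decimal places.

0.7962

Parallel (B3 and B4): 1 − (1 − 0.980000)(1 − 0.970000) = 0.999400
Series (B2 and [0.999400]): 0.860000 × 0.999400 = 0.859484
Parallel (B6 and B7): 1 − (1 − 0.950000)(1 − 0.840000) = 0.992000
Series (B5 and [0.992000]): 0.800000 × 0.992000 = 0.793600
Parallel ([0.859484] and [0.793600]): 1 − (1 − 0.859484)(1 − 0.793600) = 0.970997
Series (B1 and [0.970997]): 0.820000 × 0.970997 = 0.7962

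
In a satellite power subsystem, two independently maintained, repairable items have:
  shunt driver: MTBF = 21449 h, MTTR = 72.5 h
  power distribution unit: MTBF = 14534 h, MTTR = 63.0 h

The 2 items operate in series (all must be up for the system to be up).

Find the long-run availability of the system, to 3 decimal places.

0.992

A(shunt driver) = MTBF/(MTBF+MTTR) = 21449/(21449+72.5) = 0.996631
A(power distribution unit) = MTBF/(MTBF+MTTR) = 14534/(14534+63.0) = 0.995684
Series availability: 0.996631 × 0.995684 = 0.992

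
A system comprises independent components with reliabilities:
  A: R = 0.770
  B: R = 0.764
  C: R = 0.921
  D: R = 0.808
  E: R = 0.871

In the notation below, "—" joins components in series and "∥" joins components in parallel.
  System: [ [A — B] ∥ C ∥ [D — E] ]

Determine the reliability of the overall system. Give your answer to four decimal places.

Series (A and B): 0.770000 × 0.764000 = 0.588280
Series (D and E): 0.808000 × 0.871000 = 0.703768
Parallel ([0.588280], C, and [0.703768]): 1 − (1 − 0.588280)(1 − 0.921000)(1 − 0.703768) = 0.9904

0.9904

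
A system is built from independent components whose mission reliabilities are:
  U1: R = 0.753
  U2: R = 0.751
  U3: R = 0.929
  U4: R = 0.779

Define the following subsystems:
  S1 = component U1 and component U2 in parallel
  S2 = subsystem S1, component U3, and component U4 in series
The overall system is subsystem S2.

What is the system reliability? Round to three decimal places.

Parallel (U1 and U2): 1 − (1 − 0.75300)(1 − 0.75100) = 0.93850
Series ([0.93850], U3, and U4): 0.93850 × 0.92900 × 0.77900 = 0.679

0.679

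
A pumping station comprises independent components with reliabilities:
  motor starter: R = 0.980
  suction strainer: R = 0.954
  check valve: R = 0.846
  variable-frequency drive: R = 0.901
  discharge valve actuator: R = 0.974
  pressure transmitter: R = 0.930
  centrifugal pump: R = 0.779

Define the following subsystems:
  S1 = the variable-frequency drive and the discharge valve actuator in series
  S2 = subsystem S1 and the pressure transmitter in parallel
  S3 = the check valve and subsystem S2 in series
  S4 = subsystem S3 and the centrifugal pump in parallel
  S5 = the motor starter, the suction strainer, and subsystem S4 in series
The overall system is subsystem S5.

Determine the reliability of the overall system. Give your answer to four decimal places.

0.9016

Series (variable-frequency drive and discharge valve actuator): 0.901000 × 0.974000 = 0.877574
Parallel ([0.877574] and pressure transmitter): 1 − (1 − 0.877574)(1 − 0.930000) = 0.991430
Series (check valve and [0.991430]): 0.846000 × 0.991430 = 0.838750
Parallel ([0.838750] and centrifugal pump): 1 − (1 − 0.838750)(1 − 0.779000) = 0.964364
Series (motor starter, suction strainer, and [0.964364]): 0.980000 × 0.954000 × 0.964364 = 0.9016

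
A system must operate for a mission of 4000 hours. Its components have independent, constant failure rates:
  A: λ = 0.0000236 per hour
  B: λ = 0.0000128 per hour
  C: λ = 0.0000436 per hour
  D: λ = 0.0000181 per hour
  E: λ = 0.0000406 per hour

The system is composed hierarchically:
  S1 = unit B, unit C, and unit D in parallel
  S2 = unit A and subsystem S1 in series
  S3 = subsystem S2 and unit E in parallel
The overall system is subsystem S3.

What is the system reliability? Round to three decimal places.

0.986

R(A) = exp(−0.0000236 × 4000) = 0.90992
R(B) = exp(−0.0000128 × 4000) = 0.95009
R(C) = exp(−0.0000436 × 4000) = 0.83996
R(D) = exp(−0.0000181 × 4000) = 0.93016
R(E) = exp(−0.0000406 × 4000) = 0.85010
Parallel (B, C, and D): 1 − (1 − 0.95009)(1 − 0.83996)(1 − 0.93016) = 0.99944
Series (A and [0.99944]): 0.90992 × 0.99944 = 0.90941
Parallel ([0.90941] and E): 1 − (1 − 0.90941)(1 − 0.85010) = 0.986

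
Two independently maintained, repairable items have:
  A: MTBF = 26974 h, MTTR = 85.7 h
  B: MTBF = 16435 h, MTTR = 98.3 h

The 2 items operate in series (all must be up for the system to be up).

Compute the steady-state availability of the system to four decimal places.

A(A) = MTBF/(MTBF+MTTR) = 26974/(26974+85.7) = 0.996833
A(B) = MTBF/(MTBF+MTTR) = 16435/(16435+98.3) = 0.994054
Series availability: 0.996833 × 0.994054 = 0.9909

0.9909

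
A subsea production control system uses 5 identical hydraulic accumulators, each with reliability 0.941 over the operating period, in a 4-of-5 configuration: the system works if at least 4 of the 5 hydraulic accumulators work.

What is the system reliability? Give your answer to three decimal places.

0.969

R = Σ_{i=4}^{5} C(5,i) p^i (1−p)^{5−i} with p = 0.941
C(5,4)·0.941^4·0.059^1 = 0.23130
C(5,5)·0.941^5·0.059^0 = 0.73782
Sum = 0.969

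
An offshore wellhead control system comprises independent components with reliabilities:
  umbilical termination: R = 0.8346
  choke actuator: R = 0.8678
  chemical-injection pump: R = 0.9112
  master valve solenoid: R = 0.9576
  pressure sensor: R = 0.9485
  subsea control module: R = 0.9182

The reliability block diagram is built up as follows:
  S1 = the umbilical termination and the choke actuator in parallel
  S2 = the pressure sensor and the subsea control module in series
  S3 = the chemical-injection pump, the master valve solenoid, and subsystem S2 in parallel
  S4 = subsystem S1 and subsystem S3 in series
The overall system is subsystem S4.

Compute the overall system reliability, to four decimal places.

0.9777

Parallel (umbilical termination and choke actuator): 1 − (1 − 0.834600)(1 − 0.867800) = 0.978134
Series (pressure sensor and subsea control module): 0.948500 × 0.918200 = 0.870913
Parallel (chemical-injection pump, master valve solenoid, and [0.870913]): 1 − (1 − 0.911200)(1 − 0.957600)(1 − 0.870913) = 0.999514
Series ([0.978134] and [0.999514]): 0.978134 × 0.999514 = 0.9777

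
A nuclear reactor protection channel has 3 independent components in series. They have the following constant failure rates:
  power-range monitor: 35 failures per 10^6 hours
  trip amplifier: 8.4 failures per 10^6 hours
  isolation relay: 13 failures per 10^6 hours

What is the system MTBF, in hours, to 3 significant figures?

17700

Series of exponential components: λ_sys = Σ λ_i
λ_sys = 0.000035 + 0.0000084 + 0.000013 = 5.6400e-05 /h
MTBF = 1 / λ_sys = 17700 h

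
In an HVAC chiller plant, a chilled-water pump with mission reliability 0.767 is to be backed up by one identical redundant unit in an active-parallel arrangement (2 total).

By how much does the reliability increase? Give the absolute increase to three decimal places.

R_before = 0.767
R_after = 1 − (1 − 0.767)^2 = 0.946
ΔR = 0.946 − 0.767 = 0.179

0.179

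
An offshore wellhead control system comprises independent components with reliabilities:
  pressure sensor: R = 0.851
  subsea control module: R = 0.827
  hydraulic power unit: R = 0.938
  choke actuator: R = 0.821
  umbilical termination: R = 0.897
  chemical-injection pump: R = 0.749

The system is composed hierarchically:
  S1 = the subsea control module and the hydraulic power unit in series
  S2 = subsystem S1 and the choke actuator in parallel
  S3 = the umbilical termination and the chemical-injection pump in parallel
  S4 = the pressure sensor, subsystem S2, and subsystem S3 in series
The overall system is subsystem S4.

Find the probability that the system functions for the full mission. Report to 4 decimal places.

0.7957

Series (subsea control module and hydraulic power unit): 0.827000 × 0.938000 = 0.775726
Parallel ([0.775726] and choke actuator): 1 − (1 − 0.775726)(1 − 0.821000) = 0.959855
Parallel (umbilical termination and chemical-injection pump): 1 − (1 − 0.897000)(1 − 0.749000) = 0.974147
Series (pressure sensor, [0.959855], and [0.974147]): 0.851000 × 0.959855 × 0.974147 = 0.7957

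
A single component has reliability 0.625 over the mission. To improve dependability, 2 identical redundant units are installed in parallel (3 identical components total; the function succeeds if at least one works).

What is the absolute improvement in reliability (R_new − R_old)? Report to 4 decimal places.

R_before = 0.625
R_after = 1 − (1 − 0.625)^3 = 0.9473
ΔR = 0.9473 − 0.625 = 0.3223

0.3223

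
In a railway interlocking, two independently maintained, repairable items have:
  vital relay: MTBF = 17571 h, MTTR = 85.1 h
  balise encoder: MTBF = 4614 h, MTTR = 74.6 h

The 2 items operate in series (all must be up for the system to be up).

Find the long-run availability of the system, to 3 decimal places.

0.979

A(vital relay) = MTBF/(MTBF+MTTR) = 17571/(17571+85.1) = 0.995180
A(balise encoder) = MTBF/(MTBF+MTTR) = 4614/(4614+74.6) = 0.984089
Series availability: 0.995180 × 0.984089 = 0.979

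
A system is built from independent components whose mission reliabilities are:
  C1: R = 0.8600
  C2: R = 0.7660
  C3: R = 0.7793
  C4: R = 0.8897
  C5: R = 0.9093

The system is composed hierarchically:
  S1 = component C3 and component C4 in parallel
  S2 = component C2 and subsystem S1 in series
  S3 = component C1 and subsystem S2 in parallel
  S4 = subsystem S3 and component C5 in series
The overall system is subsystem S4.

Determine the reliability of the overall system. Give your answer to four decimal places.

Parallel (C3 and C4): 1 − (1 − 0.779300)(1 − 0.889700) = 0.975657
Series (C2 and [0.975657]): 0.766000 × 0.975657 = 0.747353
Parallel (C1 and [0.747353]): 1 − (1 − 0.860000)(1 − 0.747353) = 0.964629
Series ([0.964629] and C5): 0.964629 × 0.909300 = 0.8771

0.8771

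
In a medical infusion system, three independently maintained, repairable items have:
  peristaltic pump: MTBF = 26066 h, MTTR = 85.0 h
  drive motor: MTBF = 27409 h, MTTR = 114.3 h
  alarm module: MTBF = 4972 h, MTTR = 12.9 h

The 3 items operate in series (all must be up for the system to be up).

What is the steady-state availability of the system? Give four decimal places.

0.9900

A(peristaltic pump) = MTBF/(MTBF+MTTR) = 26066/(26066+85.0) = 0.996750
A(drive motor) = MTBF/(MTBF+MTTR) = 27409/(27409+114.3) = 0.995847
A(alarm module) = MTBF/(MTBF+MTTR) = 4972/(4972+12.9) = 0.997412
Series availability: 0.996750 × 0.995847 × 0.997412 = 0.9900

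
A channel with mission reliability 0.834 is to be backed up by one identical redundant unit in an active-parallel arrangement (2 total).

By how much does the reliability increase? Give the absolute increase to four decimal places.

R_before = 0.834
R_after = 1 − (1 − 0.834)^2 = 0.9724
ΔR = 0.9724 − 0.834 = 0.1384

0.1384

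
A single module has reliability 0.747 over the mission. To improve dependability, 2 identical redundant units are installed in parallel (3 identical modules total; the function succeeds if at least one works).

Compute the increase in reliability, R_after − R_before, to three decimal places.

R_before = 0.747
R_after = 1 − (1 − 0.747)^3 = 0.984
ΔR = 0.984 − 0.747 = 0.237

0.237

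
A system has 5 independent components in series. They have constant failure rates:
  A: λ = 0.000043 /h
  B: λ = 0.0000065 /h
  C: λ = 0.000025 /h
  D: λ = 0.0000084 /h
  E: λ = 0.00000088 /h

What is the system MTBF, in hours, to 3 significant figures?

11900

Series of exponential components: λ_sys = Σ λ_i
λ_sys = 0.000043 + 0.0000065 + 0.000025 + 0.0000084 + 0.00000088 = 8.3780e-05 /h
MTBF = 1 / λ_sys = 11900 h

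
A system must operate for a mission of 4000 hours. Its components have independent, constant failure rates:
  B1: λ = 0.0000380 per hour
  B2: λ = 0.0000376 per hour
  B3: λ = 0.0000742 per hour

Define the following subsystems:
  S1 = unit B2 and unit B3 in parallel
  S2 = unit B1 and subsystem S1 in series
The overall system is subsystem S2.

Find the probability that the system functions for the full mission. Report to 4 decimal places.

0.8282

R(B1) = exp(−0.0000380 × 4000) = 0.858988
R(B2) = exp(−0.0000376 × 4000) = 0.860364
R(B3) = exp(−0.0000742 × 4000) = 0.743193
Parallel (B2 and B3): 1 − (1 − 0.860364)(1 − 0.743193) = 0.964140
Series (B1 and [0.964140]): 0.858988 × 0.964140 = 0.8282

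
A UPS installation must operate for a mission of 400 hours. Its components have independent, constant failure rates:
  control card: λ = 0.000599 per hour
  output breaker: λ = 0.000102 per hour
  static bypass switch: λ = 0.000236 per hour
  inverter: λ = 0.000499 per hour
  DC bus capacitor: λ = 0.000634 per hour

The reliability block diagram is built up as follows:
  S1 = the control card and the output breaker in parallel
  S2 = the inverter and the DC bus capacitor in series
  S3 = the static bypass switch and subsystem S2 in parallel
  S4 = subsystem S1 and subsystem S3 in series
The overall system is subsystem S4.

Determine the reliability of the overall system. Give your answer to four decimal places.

0.9589

R(control card) = exp(−0.000599 × 400) = 0.786943
R(output breaker) = exp(−0.000102 × 400) = 0.960021
R(static bypass switch) = exp(−0.000236 × 400) = 0.909919
R(inverter) = exp(−0.000499 × 400) = 0.819058
R(DC bus capacitor) = exp(−0.000634 × 400) = 0.776002
Parallel (control card and output breaker): 1 − (1 − 0.786943)(1 − 0.960021) = 0.991482
Series (inverter and DC bus capacitor): 0.819058 × 0.776002 = 0.635591
Parallel (static bypass switch and [0.635591]): 1 − (1 − 0.909919)(1 − 0.635591) = 0.967174
Series ([0.991482] and [0.967174]): 0.991482 × 0.967174 = 0.9589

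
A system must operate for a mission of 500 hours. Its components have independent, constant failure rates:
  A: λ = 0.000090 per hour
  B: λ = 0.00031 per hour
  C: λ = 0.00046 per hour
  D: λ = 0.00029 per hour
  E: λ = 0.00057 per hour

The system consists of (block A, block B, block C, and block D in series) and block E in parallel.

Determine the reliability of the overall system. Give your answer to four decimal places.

R(A) = exp(−0.000090 × 500) = 0.955997
R(B) = exp(−0.00031 × 500) = 0.856415
R(C) = exp(−0.00046 × 500) = 0.794534
R(D) = exp(−0.00029 × 500) = 0.865022
R(E) = exp(−0.00057 × 500) = 0.752014
Series (A, B, C, and D): 0.955997 × 0.856415 × 0.794534 × 0.865022 = 0.562705
Parallel ([0.562705] and E): 1 − (1 − 0.562705)(1 − 0.752014) = 0.8916

0.8916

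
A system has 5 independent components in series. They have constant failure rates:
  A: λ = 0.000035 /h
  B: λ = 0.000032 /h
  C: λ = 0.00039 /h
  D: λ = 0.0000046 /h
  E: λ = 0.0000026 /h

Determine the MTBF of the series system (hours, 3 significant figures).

2150

Series of exponential components: λ_sys = Σ λ_i
λ_sys = 0.000035 + 0.000032 + 0.00039 + 0.0000046 + 0.0000026 = 4.6420e-04 /h
MTBF = 1 / λ_sys = 2150 h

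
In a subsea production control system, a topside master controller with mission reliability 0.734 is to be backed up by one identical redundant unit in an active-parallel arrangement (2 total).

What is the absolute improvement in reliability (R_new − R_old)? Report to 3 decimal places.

0.195

R_before = 0.734
R_after = 1 − (1 − 0.734)^2 = 0.929
ΔR = 0.929 − 0.734 = 0.195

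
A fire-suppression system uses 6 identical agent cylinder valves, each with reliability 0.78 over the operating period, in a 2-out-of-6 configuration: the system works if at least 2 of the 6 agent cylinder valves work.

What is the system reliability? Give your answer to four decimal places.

R = Σ_{i=2}^{6} C(6,i) p^i (1−p)^{6−i} with p = 0.78
C(6,2)·0.78^2·0.22^4 = 0.021378
C(6,3)·0.78^3·0.22^3 = 0.101061
C(6,4)·0.78^4·0.22^2 = 0.268729
C(6,5)·0.78^5·0.22^1 = 0.381107
C(6,6)·0.78^6·0.22^0 = 0.225200
Sum = 0.9975

0.9975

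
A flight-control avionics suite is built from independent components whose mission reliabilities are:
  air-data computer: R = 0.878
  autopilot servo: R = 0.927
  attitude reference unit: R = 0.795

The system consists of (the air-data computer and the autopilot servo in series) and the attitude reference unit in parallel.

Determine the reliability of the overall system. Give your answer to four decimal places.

Series (air-data computer and autopilot servo): 0.878000 × 0.927000 = 0.813906
Parallel ([0.813906] and attitude reference unit): 1 − (1 − 0.813906)(1 − 0.795000) = 0.9619

0.9619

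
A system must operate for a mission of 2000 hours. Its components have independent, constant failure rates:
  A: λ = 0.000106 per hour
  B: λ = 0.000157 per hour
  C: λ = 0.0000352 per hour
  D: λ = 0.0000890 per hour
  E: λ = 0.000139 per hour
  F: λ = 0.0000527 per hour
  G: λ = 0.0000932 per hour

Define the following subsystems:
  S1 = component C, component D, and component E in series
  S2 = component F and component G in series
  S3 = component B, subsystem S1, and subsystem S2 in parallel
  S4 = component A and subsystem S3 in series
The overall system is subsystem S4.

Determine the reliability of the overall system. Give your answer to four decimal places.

0.7864

R(A) = exp(−0.000106 × 2000) = 0.808965
R(B) = exp(−0.000157 × 2000) = 0.730519
R(C) = exp(−0.0000352 × 2000) = 0.932021
R(D) = exp(−0.0000890 × 2000) = 0.836942
R(E) = exp(−0.000139 × 2000) = 0.757297
R(F) = exp(−0.0000527 × 2000) = 0.899964
R(G) = exp(−0.0000932 × 2000) = 0.829942
Series (C, D, and E): 0.932021 × 0.836942 × 0.757297 = 0.590728
Series (F and G): 0.899964 × 0.829942 = 0.746918
Parallel (B, [0.590728], and [0.746918]): 1 − (1 − 0.730519)(1 − 0.590728)(1 − 0.746918) = 0.972087
Series (A and [0.972087]): 0.808965 × 0.972087 = 0.7864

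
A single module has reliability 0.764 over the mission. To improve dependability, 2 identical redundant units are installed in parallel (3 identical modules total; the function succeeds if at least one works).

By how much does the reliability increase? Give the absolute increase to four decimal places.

R_before = 0.764
R_after = 1 − (1 − 0.764)^3 = 0.9869
ΔR = 0.9869 − 0.764 = 0.2229

0.2229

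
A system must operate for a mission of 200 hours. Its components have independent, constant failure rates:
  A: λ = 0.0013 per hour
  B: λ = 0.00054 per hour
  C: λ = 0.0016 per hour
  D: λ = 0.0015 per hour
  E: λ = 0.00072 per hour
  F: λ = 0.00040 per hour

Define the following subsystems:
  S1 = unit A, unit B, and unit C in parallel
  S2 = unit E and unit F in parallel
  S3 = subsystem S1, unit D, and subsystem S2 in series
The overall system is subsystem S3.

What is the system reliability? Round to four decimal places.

R(A) = exp(−0.0013 × 200) = 0.771052
R(B) = exp(−0.00054 × 200) = 0.897628
R(C) = exp(−0.0016 × 200) = 0.726149
R(D) = exp(−0.0015 × 200) = 0.740818
R(E) = exp(−0.00072 × 200) = 0.865888
R(F) = exp(−0.00040 × 200) = 0.923116
Parallel (A, B, and C): 1 − (1 − 0.771052)(1 − 0.897628)(1 − 0.726149) = 0.993582
Parallel (E and F): 1 − (1 − 0.865888)(1 − 0.923116) = 0.989689
Series ([0.993582], D, and [0.989689]): 0.993582 × 0.740818 × 0.989689 = 0.7285

0.7285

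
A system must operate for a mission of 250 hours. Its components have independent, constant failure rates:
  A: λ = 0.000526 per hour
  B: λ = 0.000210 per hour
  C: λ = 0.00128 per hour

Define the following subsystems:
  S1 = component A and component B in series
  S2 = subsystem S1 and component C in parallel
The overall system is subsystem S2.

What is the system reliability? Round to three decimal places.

0.954

R(A) = exp(−0.000526 × 250) = 0.87678
R(B) = exp(−0.000210 × 250) = 0.94885
R(C) = exp(−0.00128 × 250) = 0.72615
Series (A and B): 0.87678 × 0.94885 = 0.83193
Parallel ([0.83193] and C): 1 − (1 − 0.83193)(1 − 0.72615) = 0.954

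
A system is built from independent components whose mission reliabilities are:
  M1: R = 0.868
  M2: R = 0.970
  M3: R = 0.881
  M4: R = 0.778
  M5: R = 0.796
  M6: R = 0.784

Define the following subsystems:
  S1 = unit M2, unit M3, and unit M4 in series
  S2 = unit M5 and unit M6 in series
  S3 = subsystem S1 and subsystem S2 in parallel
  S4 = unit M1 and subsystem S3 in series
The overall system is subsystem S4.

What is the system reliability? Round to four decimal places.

Series (M2, M3, and M4): 0.970000 × 0.881000 × 0.778000 = 0.664855
Series (M5 and M6): 0.796000 × 0.784000 = 0.624064
Parallel ([0.664855] and [0.624064]): 1 − (1 − 0.664855)(1 − 0.624064) = 0.874007
Series (M1 and [0.874007]): 0.868000 × 0.874007 = 0.7586

0.7586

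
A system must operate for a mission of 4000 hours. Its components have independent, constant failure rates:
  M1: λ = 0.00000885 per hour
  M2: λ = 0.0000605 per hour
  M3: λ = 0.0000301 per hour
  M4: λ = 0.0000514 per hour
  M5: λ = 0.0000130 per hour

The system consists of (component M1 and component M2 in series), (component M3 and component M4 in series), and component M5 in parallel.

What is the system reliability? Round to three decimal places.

R(M1) = exp(−0.00000885 × 4000) = 0.96522
R(M2) = exp(−0.0000605 × 4000) = 0.78506
R(M3) = exp(−0.0000301 × 4000) = 0.88657
R(M4) = exp(−0.0000514 × 4000) = 0.81416
R(M5) = exp(−0.0000130 × 4000) = 0.94933
Series (M1 and M2): 0.96522 × 0.78506 = 0.75776
Series (M3 and M4): 0.88657 × 0.81416 = 0.72181
Parallel ([0.75776], [0.72181], and M5): 1 − (1 − 0.75776)(1 − 0.72181)(1 − 0.94933) = 0.997

0.997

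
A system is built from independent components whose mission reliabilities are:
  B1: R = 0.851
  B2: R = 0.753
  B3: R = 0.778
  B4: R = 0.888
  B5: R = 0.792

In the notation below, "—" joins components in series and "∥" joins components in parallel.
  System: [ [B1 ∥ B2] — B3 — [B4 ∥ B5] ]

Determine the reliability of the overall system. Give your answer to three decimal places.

0.732

Parallel (B1 and B2): 1 − (1 − 0.85100)(1 − 0.75300) = 0.96320
Parallel (B4 and B5): 1 − (1 − 0.88800)(1 − 0.79200) = 0.97670
Series ([0.96320], B3, and [0.97670]): 0.96320 × 0.77800 × 0.97670 = 0.732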